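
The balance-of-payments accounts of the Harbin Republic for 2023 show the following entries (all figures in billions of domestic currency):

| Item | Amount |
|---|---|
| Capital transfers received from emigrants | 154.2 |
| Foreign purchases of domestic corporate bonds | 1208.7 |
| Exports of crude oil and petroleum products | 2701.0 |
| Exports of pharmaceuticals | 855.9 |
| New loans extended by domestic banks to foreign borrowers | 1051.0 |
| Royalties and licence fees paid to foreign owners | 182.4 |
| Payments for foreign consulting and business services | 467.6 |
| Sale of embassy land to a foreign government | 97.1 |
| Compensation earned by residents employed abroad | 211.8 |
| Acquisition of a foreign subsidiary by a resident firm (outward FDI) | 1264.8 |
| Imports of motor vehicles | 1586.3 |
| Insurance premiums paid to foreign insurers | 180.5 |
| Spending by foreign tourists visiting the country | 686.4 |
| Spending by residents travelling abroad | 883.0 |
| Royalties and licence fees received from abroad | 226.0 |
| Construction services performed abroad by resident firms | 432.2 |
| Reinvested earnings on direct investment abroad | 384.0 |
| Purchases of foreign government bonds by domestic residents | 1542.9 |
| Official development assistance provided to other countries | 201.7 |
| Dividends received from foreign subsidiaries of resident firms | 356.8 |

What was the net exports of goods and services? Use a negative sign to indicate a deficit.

1601.7

Goods: -1586.3 + 855.9 + 2701.0 = 1970.6
Services: -180.5 - 182.4 - 467.6 + 686.4 - 883.0 + 432.2 + 226.0 = -368.9
Trade balance = 1970.6 + (-368.9) = 1601.7
(Excluded from the trade balance — capital account: capital transfers received from emigrants 154.2, sale of embassy land to a foreign government 97.1; financial account: foreign purchases of domestic corporate bonds 1208.7, new loans extended by domestic banks to foreign borrowers 1051.0, acquisition of a foreign subsidiary by a resident firm (outward FDI) 1264.8, purchases of foreign government bonds by domestic residents 1542.9; primary income: compensation earned by residents employed abroad 211.8, reinvested earnings on direct investment abroad 384.0, dividends received from foreign subsidiaries of resident firms 356.8; secondary income: official development assistance provided to other countries 201.7.)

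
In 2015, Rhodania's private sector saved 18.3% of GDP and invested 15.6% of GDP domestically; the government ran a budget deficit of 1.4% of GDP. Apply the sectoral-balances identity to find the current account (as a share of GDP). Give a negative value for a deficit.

1.3

By the sectoral-balances identity, CA = (S_private - I) + (T - G).
Private balance = 18.3 - 15.6 = 2.7
Government balance (T - G) = -1.4
CA = 2.7 + (-1.4) = 1.3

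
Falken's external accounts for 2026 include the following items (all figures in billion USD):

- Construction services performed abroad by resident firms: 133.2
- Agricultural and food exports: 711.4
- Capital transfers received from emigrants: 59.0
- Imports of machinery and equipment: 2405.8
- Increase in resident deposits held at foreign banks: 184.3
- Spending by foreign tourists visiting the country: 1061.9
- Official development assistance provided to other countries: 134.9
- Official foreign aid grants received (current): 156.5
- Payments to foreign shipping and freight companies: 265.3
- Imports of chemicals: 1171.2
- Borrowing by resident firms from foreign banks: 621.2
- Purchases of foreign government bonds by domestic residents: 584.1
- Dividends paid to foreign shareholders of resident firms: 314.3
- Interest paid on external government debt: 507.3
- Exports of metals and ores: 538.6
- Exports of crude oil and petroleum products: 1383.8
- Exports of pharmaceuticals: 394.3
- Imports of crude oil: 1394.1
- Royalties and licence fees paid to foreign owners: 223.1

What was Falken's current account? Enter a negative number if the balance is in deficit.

-2036.3

Goods: -1394.1 + 394.3 + 711.4 + 1383.8 - 2405.8 - 1171.2 + 538.6 = -1943.0
Services: -265.3 - 223.1 + 1061.9 + 133.2 = 706.7
Primary income: -507.3 - 314.3 = -821.6
Secondary income: 156.5 - 134.9 = 21.6
Current account = (-1943.0) + 706.7 + (-821.6) + 21.6 = -2036.3
(Excluded from the current account — capital account: capital transfers received from emigrants 59.0; financial account: increase in resident deposits held at foreign banks 184.3, borrowing by resident firms from foreign banks 621.2, purchases of foreign government bonds by domestic residents 584.1.)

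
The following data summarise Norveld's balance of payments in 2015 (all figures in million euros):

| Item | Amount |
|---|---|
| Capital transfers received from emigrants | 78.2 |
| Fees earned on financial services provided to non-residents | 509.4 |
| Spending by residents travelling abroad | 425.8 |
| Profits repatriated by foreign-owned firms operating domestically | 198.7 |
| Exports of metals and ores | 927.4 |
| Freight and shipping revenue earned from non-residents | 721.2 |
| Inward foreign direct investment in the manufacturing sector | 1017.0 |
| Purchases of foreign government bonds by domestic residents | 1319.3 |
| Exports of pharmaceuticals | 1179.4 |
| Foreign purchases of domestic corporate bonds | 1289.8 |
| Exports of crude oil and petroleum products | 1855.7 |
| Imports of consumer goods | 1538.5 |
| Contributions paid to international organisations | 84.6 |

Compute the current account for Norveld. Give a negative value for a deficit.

Goods: 927.4 + 1855.7 + 1179.4 - 1538.5 = 2424.0
Services: 509.4 - 425.8 + 721.2 = 804.8
Primary income: -198.7
Secondary income: -84.6
Current account = 2424.0 + 804.8 + (-198.7) + (-84.6) = 2945.5
(Excluded from the current account — capital account: capital transfers received from emigrants 78.2; financial account: inward foreign direct investment in the manufacturing sector 1017.0, purchases of foreign government bonds by domestic residents 1319.3, foreign purchases of domestic corporate bonds 1289.8.)

2945.5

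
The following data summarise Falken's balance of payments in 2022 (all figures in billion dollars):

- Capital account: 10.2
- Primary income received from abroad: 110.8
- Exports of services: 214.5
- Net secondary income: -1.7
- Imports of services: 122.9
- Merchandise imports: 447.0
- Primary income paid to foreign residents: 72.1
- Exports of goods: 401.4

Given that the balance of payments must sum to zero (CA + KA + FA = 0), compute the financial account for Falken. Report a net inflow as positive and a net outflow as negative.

Goods balance = 401.4 - 447.0 = -45.6
Services balance = 214.5 - 122.9 = 91.6
Trade balance (goods + services) = -45.6 + 91.6 = 46.0
Net primary income = 110.8 - 72.1 = 38.7
Net secondary income = -1.7
Current account = 46.0 + 38.7 + (-1.7) = 83.0
Financial account = -(83.0 + 10.2) = -93.2

-93.2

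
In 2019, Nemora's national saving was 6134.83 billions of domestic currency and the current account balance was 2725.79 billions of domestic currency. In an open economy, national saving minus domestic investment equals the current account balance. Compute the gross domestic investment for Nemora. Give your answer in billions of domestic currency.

I = S - CA = 6134.83 - 2725.79 = 3409.04

3409.04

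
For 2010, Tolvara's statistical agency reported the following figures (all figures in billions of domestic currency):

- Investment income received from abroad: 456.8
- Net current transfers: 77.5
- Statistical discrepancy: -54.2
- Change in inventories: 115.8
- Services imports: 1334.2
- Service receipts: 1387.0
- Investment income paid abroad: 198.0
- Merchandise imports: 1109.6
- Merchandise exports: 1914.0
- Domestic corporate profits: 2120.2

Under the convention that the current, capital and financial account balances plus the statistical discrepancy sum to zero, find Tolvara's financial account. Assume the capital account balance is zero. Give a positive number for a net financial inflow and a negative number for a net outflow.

-1139.3

Goods balance = 1914.0 - 1109.6 = 804.4
Services balance = 1387.0 - 1334.2 = 52.8
Trade balance (goods + services) = 804.4 + 52.8 = 857.2
Net primary income = 456.8 - 198.0 = 258.8
Net secondary income = 77.5
Current account = 857.2 + 258.8 + 77.5 = 1193.5
Financial account = -(1193.5 + (-54.2)) = -1139.3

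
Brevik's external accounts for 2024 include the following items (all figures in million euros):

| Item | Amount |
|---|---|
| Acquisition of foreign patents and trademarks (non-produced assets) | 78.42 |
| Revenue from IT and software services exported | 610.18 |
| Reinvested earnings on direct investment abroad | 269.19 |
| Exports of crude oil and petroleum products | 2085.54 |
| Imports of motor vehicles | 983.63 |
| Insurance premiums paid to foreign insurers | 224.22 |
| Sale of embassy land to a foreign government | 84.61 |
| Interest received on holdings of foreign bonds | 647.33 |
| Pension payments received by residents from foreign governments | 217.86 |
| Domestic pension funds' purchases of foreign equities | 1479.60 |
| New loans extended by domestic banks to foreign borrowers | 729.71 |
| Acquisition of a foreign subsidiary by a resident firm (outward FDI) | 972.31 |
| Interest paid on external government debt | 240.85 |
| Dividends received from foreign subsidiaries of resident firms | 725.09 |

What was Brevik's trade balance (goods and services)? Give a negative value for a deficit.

1487.87

Goods: -983.63 + 2085.54 = 1101.91
Services: -224.22 + 610.18 = 385.96
Trade balance = 1101.91 + 385.96 = 1487.87
(Excluded from the trade balance — capital account: acquisition of foreign patents and trademarks (non-produced assets) 78.42, sale of embassy land to a foreign government 84.61; primary income: reinvested earnings on direct investment abroad 269.19, interest received on holdings of foreign bonds 647.33, interest paid on external government debt 240.85, dividends received from foreign subsidiaries of resident firms 725.09; secondary income: pension payments received by residents from foreign governments 217.86; financial account: domestic pension funds' purchases of foreign equities 1479.60, new loans extended by domestic banks to foreign borrowers 729.71, acquisition of a foreign subsidiary by a resident firm (outward FDI) 972.31.)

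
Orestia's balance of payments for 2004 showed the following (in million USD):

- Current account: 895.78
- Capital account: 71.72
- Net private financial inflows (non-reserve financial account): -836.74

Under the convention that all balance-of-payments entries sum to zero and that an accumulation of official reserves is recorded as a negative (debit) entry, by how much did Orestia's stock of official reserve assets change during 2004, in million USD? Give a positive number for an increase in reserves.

130.76

Official reserve transactions balance = -(895.78 + 71.72 + (-836.74)) = -130.76
An accumulation of reserves is recorded as a debit (negative entry), so the change in the stock of reserves is the negative of that balance.
Change in official reserves = -(-130.76) = 130.76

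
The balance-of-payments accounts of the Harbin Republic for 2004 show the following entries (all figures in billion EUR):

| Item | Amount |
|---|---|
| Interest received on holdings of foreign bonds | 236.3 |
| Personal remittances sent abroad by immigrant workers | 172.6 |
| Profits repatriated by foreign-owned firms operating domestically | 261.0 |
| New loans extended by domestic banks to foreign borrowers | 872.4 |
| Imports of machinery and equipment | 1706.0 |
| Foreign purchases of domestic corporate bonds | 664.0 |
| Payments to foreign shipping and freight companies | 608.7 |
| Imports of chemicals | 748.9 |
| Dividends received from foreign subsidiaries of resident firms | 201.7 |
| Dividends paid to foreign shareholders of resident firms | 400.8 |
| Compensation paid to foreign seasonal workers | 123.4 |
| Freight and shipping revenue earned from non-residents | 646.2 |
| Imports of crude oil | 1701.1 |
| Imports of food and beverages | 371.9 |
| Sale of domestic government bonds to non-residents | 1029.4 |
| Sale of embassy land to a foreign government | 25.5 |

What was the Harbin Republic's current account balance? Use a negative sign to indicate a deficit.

Goods: -748.9 - 1701.1 - 371.9 - 1706.0 = -4527.9
Services: 646.2 - 608.7 = 37.5
Primary income: -400.8 + 201.7 - 123.4 - 261.0 + 236.3 = -347.2
Secondary income: -172.6
Current account = (-4527.9) + 37.5 + (-347.2) + (-172.6) = -5010.2
(Excluded from the current account — financial account: new loans extended by domestic banks to foreign borrowers 872.4, foreign purchases of domestic corporate bonds 664.0, sale of domestic government bonds to non-residents 1029.4; capital account: sale of embassy land to a foreign government 25.5.)

-5010.2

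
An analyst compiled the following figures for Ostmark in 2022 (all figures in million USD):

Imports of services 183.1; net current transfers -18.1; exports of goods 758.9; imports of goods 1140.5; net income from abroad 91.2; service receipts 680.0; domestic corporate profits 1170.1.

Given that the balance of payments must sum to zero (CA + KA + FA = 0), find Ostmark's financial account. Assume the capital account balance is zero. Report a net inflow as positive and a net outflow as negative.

Goods balance = 758.9 - 1140.5 = -381.6
Services balance = 680.0 - 183.1 = 496.9
Trade balance (goods + services) = -381.6 + 496.9 = 115.3
Net primary income = 91.2
Net secondary income = -18.1
Current account = 115.3 + 91.2 + (-18.1) = 188.4
Financial account = -(188.4) = -188.4

-188.4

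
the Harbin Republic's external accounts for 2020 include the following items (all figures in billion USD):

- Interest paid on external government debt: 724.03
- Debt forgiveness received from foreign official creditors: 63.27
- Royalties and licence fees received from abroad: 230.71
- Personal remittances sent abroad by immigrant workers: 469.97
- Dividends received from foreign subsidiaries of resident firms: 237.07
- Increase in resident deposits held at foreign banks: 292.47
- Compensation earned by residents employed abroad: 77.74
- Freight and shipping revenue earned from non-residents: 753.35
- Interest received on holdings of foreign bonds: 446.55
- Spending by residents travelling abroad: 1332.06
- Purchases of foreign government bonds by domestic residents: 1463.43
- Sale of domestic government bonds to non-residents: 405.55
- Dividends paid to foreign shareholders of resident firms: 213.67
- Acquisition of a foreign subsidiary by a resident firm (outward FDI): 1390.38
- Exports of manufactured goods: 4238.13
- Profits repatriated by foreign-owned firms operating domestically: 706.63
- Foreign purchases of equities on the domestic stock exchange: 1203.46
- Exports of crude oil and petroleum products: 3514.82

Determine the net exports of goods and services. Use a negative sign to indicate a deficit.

Goods: 3514.82 + 4238.13 = 7752.95
Services: 230.71 + 753.35 - 1332.06 = -348.00
Trade balance = 7752.95 + (-348.00) = 7404.95
(Excluded from the trade balance — primary income: interest paid on external government debt 724.03, dividends received from foreign subsidiaries of resident firms 237.07, compensation earned by residents employed abroad 77.74, interest received on holdings of foreign bonds 446.55, dividends paid to foreign shareholders of resident firms 213.67, profits repatriated by foreign-owned firms operating domestically 706.63; capital account: debt forgiveness received from foreign official creditors 63.27; secondary income: personal remittances sent abroad by immigrant workers 469.97; financial account: increase in resident deposits held at foreign banks 292.47, purchases of foreign government bonds by domestic residents 1463.43, sale of domestic government bonds to non-residents 405.55, acquisition of a foreign subsidiary by a resident firm (outward FDI) 1390.38, foreign purchases of equities on the domestic stock exchange 1203.46.)

7404.95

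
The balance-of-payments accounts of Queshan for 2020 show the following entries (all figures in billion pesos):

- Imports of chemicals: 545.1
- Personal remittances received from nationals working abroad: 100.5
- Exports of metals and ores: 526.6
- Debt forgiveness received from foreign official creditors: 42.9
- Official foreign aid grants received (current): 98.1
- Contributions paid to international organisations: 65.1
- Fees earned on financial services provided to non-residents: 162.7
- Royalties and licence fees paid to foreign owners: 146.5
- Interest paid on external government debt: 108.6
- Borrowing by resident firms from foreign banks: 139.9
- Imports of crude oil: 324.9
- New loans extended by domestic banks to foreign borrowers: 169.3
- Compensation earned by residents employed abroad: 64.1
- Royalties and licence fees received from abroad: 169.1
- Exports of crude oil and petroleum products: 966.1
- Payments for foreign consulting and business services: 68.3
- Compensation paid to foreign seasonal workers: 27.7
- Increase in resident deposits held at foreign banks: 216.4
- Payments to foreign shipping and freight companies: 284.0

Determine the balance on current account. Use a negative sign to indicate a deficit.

517.0

Goods: 966.1 + 526.6 - 324.9 - 545.1 = 622.7
Services: 169.1 + 162.7 - 68.3 - 284.0 - 146.5 = -167.0
Primary income: -27.7 - 108.6 + 64.1 = -72.2
Secondary income: -65.1 + 100.5 + 98.1 = 133.5
Current account = 622.7 + (-167.0) + (-72.2) + 133.5 = 517.0
(Excluded from the current account — capital account: debt forgiveness received from foreign official creditors 42.9; financial account: borrowing by resident firms from foreign banks 139.9, new loans extended by domestic banks to foreign borrowers 169.3, increase in resident deposits held at foreign banks 216.4.)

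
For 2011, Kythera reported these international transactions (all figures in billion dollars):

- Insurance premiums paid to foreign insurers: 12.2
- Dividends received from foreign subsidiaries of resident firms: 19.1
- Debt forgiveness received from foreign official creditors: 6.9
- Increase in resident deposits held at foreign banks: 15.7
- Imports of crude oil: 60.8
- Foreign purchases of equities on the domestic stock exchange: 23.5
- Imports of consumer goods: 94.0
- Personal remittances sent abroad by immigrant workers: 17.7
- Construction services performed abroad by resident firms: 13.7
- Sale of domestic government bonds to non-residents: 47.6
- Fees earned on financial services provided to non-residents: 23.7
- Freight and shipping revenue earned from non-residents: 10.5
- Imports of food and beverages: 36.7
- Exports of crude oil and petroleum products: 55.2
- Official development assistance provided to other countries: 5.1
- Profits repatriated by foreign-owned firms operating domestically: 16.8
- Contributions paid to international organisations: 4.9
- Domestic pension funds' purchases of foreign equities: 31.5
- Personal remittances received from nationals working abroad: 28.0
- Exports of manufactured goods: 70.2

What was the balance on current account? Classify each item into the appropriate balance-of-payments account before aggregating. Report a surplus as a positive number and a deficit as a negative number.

-27.8

Goods: 70.2 - 60.8 - 94.0 + 55.2 - 36.7 = -66.1
Services: -12.2 + 13.7 + 23.7 + 10.5 = 35.7
Primary income: -16.8 + 19.1 = 2.3
Secondary income: -4.9 - 17.7 + 28.0 - 5.1 = 0.3
Current account = (-66.1) + 35.7 + 2.3 + 0.3 = -27.8
(Excluded from the current account — capital account: debt forgiveness received from foreign official creditors 6.9; financial account: increase in resident deposits held at foreign banks 15.7, foreign purchases of equities on the domestic stock exchange 23.5, sale of domestic government bonds to non-residents 47.6, domestic pension funds' purchases of foreign equities 31.5.)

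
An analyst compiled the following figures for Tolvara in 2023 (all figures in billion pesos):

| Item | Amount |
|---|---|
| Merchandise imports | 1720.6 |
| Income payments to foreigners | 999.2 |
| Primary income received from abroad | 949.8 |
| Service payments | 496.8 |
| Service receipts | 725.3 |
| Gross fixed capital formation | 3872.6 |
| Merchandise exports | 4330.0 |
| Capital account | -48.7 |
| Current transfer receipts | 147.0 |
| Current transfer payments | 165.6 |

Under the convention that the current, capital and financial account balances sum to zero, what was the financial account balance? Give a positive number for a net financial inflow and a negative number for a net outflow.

Goods balance = 4330.0 - 1720.6 = 2609.4
Services balance = 725.3 - 496.8 = 228.5
Trade balance (goods + services) = 2609.4 + 228.5 = 2837.9
Net primary income = 949.8 - 999.2 = -49.4
Net secondary income = 147.0 - 165.6 = -18.6
Current account = 2837.9 + (-49.4) + (-18.6) = 2769.9
Financial account = -(2769.9 + (-48.7)) = -2721.2

-2721.2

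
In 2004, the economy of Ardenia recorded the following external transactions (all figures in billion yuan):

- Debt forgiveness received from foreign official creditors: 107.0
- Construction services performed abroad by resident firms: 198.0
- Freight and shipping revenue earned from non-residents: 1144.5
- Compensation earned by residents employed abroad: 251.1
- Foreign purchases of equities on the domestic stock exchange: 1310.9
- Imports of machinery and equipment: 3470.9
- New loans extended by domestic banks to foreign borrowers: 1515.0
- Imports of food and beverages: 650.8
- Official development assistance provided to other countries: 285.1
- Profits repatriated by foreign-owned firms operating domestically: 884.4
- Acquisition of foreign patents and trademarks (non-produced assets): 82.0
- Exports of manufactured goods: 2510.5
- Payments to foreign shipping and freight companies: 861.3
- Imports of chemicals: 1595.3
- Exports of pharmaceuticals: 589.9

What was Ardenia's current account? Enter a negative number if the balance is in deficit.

Goods: 2510.5 + 589.9 - 1595.3 - 650.8 - 3470.9 = -2616.6
Services: 1144.5 + 198.0 - 861.3 = 481.2
Primary income: -884.4 + 251.1 = -633.3
Secondary income: -285.1
Current account = (-2616.6) + 481.2 + (-633.3) + (-285.1) = -3053.8
(Excluded from the current account — capital account: debt forgiveness received from foreign official creditors 107.0, acquisition of foreign patents and trademarks (non-produced assets) 82.0; financial account: foreign purchases of equities on the domestic stock exchange 1310.9, new loans extended by domestic banks to foreign borrowers 1515.0.)

-3053.8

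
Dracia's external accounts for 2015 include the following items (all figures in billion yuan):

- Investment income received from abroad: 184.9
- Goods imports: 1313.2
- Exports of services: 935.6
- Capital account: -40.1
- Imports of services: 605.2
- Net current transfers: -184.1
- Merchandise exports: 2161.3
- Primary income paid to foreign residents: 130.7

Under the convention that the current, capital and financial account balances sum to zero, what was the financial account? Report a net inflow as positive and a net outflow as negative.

-1008.5

Goods balance = 2161.3 - 1313.2 = 848.1
Services balance = 935.6 - 605.2 = 330.4
Trade balance (goods + services) = 848.1 + 330.4 = 1178.5
Net primary income = 184.9 - 130.7 = 54.2
Net secondary income = -184.1
Current account = 1178.5 + 54.2 + (-184.1) = 1048.6
Financial account = -(1048.6 + (-40.1)) = -1008.5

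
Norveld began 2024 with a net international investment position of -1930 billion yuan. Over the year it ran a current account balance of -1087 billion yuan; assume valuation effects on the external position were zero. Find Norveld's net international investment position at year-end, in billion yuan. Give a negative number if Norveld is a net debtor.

-3017

With no valuation effects, change in NIIP = current account = -1087
End-of-year NIIP = -1930 + (-1087) = -3017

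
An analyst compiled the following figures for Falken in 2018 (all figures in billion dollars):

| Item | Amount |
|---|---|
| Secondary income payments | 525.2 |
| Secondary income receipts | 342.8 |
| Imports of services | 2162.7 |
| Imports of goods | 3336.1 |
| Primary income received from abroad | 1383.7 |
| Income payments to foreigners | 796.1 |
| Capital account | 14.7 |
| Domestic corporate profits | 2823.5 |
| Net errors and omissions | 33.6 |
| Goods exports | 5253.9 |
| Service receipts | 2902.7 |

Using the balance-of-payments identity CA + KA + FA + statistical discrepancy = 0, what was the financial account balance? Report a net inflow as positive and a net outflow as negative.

-3111.3

Goods balance = 5253.9 - 3336.1 = 1917.8
Services balance = 2902.7 - 2162.7 = 740.0
Trade balance (goods + services) = 1917.8 + 740.0 = 2657.8
Net primary income = 1383.7 - 796.1 = 587.6
Net secondary income = 342.8 - 525.2 = -182.4
Current account = 2657.8 + 587.6 + (-182.4) = 3063.0
Financial account = -(3063.0 + 14.7 + 33.6) = -3111.3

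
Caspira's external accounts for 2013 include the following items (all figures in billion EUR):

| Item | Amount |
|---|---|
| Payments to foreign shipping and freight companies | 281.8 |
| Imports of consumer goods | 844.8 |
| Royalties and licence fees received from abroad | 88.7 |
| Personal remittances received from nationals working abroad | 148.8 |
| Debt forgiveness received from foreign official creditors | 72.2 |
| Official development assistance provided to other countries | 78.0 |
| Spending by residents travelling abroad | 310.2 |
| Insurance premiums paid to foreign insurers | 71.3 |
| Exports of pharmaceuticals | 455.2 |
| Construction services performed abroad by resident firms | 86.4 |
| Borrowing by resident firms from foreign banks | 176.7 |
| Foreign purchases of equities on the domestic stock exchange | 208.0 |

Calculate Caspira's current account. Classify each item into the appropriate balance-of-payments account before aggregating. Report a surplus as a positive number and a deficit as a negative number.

-807.0

Goods: 455.2 - 844.8 = -389.6
Services: -281.8 + 88.7 - 310.2 + 86.4 - 71.3 = -488.2
Secondary income: 148.8 - 78.0 = 70.8
Current account = (-389.6) + (-488.2) + 70.8 = -807.0
(Excluded from the current account — capital account: debt forgiveness received from foreign official creditors 72.2; financial account: borrowing by resident firms from foreign banks 176.7, foreign purchases of equities on the domestic stock exchange 208.0.)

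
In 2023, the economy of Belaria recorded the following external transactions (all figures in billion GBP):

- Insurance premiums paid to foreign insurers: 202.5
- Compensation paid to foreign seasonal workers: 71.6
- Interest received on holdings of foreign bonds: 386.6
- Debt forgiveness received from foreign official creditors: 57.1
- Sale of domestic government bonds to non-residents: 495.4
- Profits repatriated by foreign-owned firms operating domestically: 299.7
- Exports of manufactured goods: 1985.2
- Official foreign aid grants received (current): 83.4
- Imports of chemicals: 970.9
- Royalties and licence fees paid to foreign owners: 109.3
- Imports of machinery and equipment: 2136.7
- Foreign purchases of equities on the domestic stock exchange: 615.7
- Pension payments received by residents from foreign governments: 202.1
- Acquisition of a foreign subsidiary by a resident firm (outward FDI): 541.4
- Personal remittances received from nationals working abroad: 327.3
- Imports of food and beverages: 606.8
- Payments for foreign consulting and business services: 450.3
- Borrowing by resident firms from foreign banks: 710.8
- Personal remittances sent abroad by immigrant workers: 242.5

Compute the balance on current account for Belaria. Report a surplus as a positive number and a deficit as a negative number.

Goods: -606.8 - 2136.7 - 970.9 + 1985.2 = -1729.2
Services: -202.5 - 109.3 - 450.3 = -762.1
Primary income: -71.6 - 299.7 + 386.6 = 15.3
Secondary income: -242.5 + 327.3 + 83.4 + 202.1 = 370.3
Current account = (-1729.2) + (-762.1) + 15.3 + 370.3 = -2105.7
(Excluded from the current account — capital account: debt forgiveness received from foreign official creditors 57.1; financial account: sale of domestic government bonds to non-residents 495.4, foreign purchases of equities on the domestic stock exchange 615.7, acquisition of a foreign subsidiary by a resident firm (outward FDI) 541.4, borrowing by resident firms from foreign banks 710.8.)

-2105.7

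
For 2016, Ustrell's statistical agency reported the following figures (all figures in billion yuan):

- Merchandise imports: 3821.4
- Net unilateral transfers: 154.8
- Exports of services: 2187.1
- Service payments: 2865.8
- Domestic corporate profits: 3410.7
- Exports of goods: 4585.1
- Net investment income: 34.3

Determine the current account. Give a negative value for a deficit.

274.1

Goods balance = 4585.1 - 3821.4 = 763.7
Services balance = 2187.1 - 2865.8 = -678.7
Trade balance (goods + services) = 763.7 + (-678.7) = 85.0
Net primary income = 34.3
Net secondary income = 154.8
Current account = 85.0 + 34.3 + 154.8 = 274.1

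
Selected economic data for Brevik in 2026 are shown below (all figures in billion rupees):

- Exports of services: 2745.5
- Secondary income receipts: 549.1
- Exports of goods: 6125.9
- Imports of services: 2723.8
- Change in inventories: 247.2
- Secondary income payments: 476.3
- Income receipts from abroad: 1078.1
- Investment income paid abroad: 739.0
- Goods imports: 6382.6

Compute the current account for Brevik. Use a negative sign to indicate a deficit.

176.9

Goods balance = 6125.9 - 6382.6 = -256.7
Services balance = 2745.5 - 2723.8 = 21.7
Trade balance (goods + services) = -256.7 + 21.7 = -235.0
Net primary income = 1078.1 - 739.0 = 339.1
Net secondary income = 549.1 - 476.3 = 72.8
Current account = -235.0 + 339.1 + 72.8 = 176.9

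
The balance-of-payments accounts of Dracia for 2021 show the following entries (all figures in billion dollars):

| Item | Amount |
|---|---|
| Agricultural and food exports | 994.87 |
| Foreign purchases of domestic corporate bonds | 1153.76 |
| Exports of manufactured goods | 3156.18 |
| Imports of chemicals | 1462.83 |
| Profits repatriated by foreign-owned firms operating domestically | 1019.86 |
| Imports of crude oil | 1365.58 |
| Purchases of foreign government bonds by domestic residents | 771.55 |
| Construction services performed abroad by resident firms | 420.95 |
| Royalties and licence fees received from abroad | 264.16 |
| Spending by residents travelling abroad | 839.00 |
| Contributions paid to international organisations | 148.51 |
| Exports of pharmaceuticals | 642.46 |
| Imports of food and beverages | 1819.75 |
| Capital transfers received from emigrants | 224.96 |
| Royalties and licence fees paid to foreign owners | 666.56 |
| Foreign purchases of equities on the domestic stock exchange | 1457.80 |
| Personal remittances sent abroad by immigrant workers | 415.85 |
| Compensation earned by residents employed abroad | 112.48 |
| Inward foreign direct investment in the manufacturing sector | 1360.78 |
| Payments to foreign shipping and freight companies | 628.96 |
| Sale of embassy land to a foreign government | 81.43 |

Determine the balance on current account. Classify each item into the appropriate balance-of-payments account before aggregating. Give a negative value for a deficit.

-2775.80

Goods: 642.46 - 1819.75 - 1462.83 + 3156.18 - 1365.58 + 994.87 = 145.35
Services: 264.16 - 839.00 + 420.95 - 628.96 - 666.56 = -1449.41
Primary income: 112.48 - 1019.86 = -907.38
Secondary income: -148.51 - 415.85 = -564.36
Current account = 145.35 + (-1449.41) + (-907.38) + (-564.36) = -2775.80
(Excluded from the current account — financial account: foreign purchases of domestic corporate bonds 1153.76, purchases of foreign government bonds by domestic residents 771.55, foreign purchases of equities on the domestic stock exchange 1457.80, inward foreign direct investment in the manufacturing sector 1360.78; capital account: capital transfers received from emigrants 224.96, sale of embassy land to a foreign government 81.43.)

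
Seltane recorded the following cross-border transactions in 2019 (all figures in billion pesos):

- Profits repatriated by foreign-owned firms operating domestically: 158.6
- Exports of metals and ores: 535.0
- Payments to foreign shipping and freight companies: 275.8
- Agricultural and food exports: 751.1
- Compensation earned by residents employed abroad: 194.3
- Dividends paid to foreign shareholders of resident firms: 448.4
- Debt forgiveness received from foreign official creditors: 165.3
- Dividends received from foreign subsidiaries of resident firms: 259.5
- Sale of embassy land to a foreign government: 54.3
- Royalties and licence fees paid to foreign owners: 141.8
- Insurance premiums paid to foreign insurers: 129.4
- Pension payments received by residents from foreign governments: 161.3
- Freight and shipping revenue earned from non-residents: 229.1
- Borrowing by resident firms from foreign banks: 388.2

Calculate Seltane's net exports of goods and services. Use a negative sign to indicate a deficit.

Goods: 535.0 + 751.1 = 1286.1
Services: -129.4 + 229.1 - 275.8 - 141.8 = -317.9
Trade balance = 1286.1 + (-317.9) = 968.2
(Excluded from the trade balance — primary income: profits repatriated by foreign-owned firms operating domestically 158.6, compensation earned by residents employed abroad 194.3, dividends paid to foreign shareholders of resident firms 448.4, dividends received from foreign subsidiaries of resident firms 259.5; capital account: debt forgiveness received from foreign official creditors 165.3, sale of embassy land to a foreign government 54.3; secondary income: pension payments received by residents from foreign governments 161.3; financial account: borrowing by resident firms from foreign banks 388.2.)

968.2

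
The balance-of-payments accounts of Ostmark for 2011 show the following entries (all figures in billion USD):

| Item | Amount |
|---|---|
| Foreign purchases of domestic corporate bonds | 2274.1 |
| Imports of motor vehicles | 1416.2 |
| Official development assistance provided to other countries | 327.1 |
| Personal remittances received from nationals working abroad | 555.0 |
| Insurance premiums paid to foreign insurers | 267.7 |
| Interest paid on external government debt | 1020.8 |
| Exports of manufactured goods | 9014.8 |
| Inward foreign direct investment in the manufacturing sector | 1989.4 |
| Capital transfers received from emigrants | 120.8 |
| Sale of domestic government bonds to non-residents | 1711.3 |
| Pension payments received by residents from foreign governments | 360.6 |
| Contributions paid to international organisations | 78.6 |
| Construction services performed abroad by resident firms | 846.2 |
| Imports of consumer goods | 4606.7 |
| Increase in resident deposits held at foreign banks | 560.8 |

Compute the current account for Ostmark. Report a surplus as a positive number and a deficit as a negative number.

3059.5

Goods: -4606.7 - 1416.2 + 9014.8 = 2991.9
Services: 846.2 - 267.7 = 578.5
Primary income: -1020.8
Secondary income: -327.1 + 360.6 - 78.6 + 555.0 = 509.9
Current account = 2991.9 + 578.5 + (-1020.8) + 509.9 = 3059.5
(Excluded from the current account — financial account: foreign purchases of domestic corporate bonds 2274.1, inward foreign direct investment in the manufacturing sector 1989.4, sale of domestic government bonds to non-residents 1711.3, increase in resident deposits held at foreign banks 560.8; capital account: capital transfers received from emigrants 120.8.)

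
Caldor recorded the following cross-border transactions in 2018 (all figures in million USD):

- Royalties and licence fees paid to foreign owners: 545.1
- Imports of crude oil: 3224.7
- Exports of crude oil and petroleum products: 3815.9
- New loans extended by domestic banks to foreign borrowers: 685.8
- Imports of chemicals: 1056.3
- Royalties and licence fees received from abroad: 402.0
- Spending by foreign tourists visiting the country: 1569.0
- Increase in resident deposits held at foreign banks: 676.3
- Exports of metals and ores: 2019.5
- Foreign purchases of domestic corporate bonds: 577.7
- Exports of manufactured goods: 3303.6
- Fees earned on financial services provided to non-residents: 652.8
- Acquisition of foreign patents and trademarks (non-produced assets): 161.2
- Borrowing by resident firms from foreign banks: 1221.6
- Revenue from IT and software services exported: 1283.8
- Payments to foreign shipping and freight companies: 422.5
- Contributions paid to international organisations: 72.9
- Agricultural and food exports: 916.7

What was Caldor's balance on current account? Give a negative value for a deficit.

8641.8

Goods: 916.7 + 3815.9 + 2019.5 - 3224.7 - 1056.3 + 3303.6 = 5774.7
Services: 652.8 - 422.5 + 1569.0 + 1283.8 - 545.1 + 402.0 = 2940.0
Secondary income: -72.9
Current account = 5774.7 + 2940.0 + (-72.9) = 8641.8
(Excluded from the current account — financial account: new loans extended by domestic banks to foreign borrowers 685.8, increase in resident deposits held at foreign banks 676.3, foreign purchases of domestic corporate bonds 577.7, borrowing by resident firms from foreign banks 1221.6; capital account: acquisition of foreign patents and trademarks (non-produced assets) 161.2.)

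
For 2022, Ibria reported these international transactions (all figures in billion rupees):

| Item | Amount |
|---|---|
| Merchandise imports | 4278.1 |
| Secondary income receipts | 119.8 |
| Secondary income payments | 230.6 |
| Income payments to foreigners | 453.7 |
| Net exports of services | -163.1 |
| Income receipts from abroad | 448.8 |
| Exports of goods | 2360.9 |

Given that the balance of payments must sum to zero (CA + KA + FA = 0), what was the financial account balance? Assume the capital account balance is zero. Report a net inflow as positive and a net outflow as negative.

Goods balance = 2360.9 - 4278.1 = -1917.2
Services balance = -163.1
Trade balance (goods + services) = -1917.2 + (-163.1) = -2080.3
Net primary income = 448.8 - 453.7 = -4.9
Net secondary income = 119.8 - 230.6 = -110.8
Current account = -2080.3 + (-4.9) + (-110.8) = -2196.0
Financial account = -(-2196.0) = 2196.0

2196.0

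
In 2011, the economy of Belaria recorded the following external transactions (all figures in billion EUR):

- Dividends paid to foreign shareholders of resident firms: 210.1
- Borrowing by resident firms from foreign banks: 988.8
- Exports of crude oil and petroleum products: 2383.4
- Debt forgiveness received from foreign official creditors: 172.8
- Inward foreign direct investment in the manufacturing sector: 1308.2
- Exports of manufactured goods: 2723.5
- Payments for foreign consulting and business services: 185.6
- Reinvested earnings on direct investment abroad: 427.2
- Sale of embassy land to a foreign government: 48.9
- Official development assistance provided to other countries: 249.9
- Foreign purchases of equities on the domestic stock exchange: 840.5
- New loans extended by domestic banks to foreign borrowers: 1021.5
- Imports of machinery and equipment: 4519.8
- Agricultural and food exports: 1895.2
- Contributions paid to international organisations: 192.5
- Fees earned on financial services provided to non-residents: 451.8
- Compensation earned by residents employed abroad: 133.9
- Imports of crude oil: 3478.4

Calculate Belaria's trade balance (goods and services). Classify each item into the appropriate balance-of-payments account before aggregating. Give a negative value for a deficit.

Goods: 2723.5 + 1895.2 - 3478.4 + 2383.4 - 4519.8 = -996.1
Services: 451.8 - 185.6 = 266.2
Trade balance = -996.1 + 266.2 = -729.9
(Excluded from the trade balance — primary income: dividends paid to foreign shareholders of resident firms 210.1, reinvested earnings on direct investment abroad 427.2, compensation earned by residents employed abroad 133.9; financial account: borrowing by resident firms from foreign banks 988.8, inward foreign direct investment in the manufacturing sector 1308.2, foreign purchases of equities on the domestic stock exchange 840.5, new loans extended by domestic banks to foreign borrowers 1021.5; capital account: debt forgiveness received from foreign official creditors 172.8, sale of embassy land to a foreign government 48.9; secondary income: official development assistance provided to other countries 249.9, contributions paid to international organisations 192.5.)

-729.9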